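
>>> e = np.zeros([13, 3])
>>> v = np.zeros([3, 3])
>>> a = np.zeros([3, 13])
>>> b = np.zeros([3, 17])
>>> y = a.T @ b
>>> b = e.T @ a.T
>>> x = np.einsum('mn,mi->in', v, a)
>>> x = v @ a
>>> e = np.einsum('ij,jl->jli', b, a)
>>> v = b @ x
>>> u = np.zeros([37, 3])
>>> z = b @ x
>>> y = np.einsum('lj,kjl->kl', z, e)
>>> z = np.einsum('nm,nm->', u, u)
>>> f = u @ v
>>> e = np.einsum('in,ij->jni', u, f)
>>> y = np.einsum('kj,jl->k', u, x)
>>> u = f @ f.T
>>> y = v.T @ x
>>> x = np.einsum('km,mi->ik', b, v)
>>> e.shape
(13, 3, 37)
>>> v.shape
(3, 13)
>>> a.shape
(3, 13)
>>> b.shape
(3, 3)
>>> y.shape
(13, 13)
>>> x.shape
(13, 3)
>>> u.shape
(37, 37)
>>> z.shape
()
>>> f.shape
(37, 13)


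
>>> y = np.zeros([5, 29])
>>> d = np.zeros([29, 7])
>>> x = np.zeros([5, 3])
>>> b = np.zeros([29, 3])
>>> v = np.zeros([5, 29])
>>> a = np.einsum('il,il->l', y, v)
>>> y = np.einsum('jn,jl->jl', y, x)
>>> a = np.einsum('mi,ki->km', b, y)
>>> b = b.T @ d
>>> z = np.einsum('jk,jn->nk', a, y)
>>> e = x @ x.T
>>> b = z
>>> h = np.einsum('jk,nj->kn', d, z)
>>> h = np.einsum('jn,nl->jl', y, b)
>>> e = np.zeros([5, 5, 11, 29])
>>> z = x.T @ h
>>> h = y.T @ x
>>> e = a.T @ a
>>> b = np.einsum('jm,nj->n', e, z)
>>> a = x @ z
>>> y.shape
(5, 3)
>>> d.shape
(29, 7)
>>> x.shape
(5, 3)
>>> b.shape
(3,)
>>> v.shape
(5, 29)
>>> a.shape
(5, 29)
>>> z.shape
(3, 29)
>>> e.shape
(29, 29)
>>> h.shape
(3, 3)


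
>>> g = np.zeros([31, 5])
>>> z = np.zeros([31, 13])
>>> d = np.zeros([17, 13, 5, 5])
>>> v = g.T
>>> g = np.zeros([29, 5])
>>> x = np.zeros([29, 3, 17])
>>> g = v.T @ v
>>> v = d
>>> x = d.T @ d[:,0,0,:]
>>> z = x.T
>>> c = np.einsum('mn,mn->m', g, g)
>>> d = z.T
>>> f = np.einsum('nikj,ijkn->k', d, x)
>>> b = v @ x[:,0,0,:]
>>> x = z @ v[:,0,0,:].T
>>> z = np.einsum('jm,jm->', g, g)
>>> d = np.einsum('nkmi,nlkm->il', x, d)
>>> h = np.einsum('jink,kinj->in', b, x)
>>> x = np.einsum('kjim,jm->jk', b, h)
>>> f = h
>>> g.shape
(31, 31)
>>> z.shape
()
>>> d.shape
(17, 5)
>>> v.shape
(17, 13, 5, 5)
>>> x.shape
(13, 17)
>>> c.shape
(31,)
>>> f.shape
(13, 5)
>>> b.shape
(17, 13, 5, 5)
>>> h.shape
(13, 5)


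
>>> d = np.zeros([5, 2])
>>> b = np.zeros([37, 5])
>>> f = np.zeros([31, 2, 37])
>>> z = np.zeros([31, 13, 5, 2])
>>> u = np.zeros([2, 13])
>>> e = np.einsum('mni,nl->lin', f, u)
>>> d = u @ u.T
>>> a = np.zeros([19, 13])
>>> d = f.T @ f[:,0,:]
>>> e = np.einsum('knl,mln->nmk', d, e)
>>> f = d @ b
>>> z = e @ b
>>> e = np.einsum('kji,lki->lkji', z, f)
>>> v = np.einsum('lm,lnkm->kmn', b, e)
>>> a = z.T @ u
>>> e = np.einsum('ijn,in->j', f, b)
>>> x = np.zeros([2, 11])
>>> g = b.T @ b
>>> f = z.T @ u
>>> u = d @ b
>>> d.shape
(37, 2, 37)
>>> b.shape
(37, 5)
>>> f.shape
(5, 13, 13)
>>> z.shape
(2, 13, 5)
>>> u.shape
(37, 2, 5)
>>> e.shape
(2,)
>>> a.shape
(5, 13, 13)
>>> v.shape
(13, 5, 2)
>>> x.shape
(2, 11)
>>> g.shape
(5, 5)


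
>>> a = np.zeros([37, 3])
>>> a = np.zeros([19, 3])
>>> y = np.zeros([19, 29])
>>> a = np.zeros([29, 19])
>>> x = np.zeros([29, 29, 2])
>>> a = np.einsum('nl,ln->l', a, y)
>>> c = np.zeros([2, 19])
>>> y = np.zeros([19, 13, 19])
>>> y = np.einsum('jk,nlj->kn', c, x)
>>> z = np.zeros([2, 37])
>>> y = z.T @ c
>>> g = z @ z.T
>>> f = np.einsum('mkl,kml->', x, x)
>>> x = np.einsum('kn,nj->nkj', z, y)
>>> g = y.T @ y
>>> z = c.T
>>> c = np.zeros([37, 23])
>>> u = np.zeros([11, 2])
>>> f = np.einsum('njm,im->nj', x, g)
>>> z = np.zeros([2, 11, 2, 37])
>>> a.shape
(19,)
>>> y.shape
(37, 19)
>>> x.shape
(37, 2, 19)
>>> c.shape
(37, 23)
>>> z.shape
(2, 11, 2, 37)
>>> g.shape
(19, 19)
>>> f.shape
(37, 2)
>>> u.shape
(11, 2)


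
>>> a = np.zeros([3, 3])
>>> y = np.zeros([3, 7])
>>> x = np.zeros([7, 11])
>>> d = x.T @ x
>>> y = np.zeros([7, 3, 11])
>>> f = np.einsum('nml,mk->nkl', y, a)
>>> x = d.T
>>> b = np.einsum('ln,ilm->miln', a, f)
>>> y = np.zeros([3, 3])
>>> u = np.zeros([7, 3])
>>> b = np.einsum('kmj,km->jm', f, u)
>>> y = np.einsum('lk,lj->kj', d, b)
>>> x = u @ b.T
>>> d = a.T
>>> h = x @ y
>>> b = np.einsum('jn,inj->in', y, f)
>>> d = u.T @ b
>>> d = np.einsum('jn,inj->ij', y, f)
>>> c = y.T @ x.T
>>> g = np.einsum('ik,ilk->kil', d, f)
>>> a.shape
(3, 3)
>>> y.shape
(11, 3)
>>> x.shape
(7, 11)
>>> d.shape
(7, 11)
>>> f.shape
(7, 3, 11)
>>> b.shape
(7, 3)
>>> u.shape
(7, 3)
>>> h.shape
(7, 3)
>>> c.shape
(3, 7)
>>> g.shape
(11, 7, 3)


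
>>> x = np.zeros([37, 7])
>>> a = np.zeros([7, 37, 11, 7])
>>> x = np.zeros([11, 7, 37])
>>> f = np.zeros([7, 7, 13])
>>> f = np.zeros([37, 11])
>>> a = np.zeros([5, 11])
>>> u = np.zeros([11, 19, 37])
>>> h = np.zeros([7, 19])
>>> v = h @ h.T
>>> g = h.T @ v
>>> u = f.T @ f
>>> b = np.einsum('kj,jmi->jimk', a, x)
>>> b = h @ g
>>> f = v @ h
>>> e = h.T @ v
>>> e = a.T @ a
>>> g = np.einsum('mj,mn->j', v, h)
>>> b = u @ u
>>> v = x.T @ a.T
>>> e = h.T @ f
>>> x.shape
(11, 7, 37)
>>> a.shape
(5, 11)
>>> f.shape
(7, 19)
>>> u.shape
(11, 11)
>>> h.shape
(7, 19)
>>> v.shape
(37, 7, 5)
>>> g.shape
(7,)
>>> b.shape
(11, 11)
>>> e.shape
(19, 19)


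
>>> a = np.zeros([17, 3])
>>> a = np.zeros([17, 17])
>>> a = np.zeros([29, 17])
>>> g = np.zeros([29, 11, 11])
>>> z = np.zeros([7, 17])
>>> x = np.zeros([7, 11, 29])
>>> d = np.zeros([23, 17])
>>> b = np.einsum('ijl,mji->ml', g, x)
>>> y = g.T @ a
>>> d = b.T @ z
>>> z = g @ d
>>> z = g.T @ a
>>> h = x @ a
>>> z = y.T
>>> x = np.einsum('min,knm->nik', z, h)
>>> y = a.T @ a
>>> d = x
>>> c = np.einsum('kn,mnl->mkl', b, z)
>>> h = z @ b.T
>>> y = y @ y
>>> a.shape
(29, 17)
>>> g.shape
(29, 11, 11)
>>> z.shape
(17, 11, 11)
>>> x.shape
(11, 11, 7)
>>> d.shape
(11, 11, 7)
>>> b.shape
(7, 11)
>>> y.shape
(17, 17)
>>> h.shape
(17, 11, 7)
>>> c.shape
(17, 7, 11)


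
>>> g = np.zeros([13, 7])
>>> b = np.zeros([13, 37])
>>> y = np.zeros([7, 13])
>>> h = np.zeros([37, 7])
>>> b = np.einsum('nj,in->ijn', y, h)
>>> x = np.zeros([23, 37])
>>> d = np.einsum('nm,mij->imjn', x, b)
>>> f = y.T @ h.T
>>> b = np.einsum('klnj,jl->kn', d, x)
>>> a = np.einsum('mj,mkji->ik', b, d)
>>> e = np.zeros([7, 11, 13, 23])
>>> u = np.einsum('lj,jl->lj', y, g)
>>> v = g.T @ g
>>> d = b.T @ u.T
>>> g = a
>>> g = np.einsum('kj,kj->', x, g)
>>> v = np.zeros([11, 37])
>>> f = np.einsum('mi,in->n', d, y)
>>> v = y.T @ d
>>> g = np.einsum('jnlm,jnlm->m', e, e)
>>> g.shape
(23,)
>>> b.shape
(13, 7)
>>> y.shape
(7, 13)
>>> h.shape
(37, 7)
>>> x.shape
(23, 37)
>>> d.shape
(7, 7)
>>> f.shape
(13,)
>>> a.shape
(23, 37)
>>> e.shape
(7, 11, 13, 23)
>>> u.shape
(7, 13)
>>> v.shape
(13, 7)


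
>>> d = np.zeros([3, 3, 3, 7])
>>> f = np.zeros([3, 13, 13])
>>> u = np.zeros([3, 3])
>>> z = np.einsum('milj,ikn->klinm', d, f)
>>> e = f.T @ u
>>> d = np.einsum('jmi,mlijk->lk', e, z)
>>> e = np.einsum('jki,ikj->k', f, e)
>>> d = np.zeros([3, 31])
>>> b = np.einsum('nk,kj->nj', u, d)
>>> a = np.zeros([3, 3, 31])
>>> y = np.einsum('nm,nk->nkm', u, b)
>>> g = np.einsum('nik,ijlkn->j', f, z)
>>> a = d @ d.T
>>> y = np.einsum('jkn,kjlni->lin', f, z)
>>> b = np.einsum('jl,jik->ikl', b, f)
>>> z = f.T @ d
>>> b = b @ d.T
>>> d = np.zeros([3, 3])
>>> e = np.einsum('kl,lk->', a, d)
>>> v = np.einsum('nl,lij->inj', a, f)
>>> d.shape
(3, 3)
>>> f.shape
(3, 13, 13)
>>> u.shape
(3, 3)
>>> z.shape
(13, 13, 31)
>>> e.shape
()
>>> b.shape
(13, 13, 3)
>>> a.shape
(3, 3)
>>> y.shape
(3, 3, 13)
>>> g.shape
(3,)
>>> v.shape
(13, 3, 13)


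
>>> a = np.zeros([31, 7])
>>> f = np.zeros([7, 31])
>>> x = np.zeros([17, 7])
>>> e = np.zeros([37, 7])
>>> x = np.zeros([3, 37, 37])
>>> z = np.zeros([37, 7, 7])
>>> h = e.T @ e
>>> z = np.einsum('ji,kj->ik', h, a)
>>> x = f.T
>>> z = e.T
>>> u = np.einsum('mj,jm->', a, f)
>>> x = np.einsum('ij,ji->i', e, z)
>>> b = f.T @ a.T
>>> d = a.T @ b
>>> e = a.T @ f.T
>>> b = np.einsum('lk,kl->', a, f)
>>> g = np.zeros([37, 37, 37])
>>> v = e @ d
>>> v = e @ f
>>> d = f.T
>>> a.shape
(31, 7)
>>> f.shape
(7, 31)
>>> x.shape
(37,)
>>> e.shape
(7, 7)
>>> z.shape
(7, 37)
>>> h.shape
(7, 7)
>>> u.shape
()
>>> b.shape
()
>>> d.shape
(31, 7)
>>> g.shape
(37, 37, 37)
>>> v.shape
(7, 31)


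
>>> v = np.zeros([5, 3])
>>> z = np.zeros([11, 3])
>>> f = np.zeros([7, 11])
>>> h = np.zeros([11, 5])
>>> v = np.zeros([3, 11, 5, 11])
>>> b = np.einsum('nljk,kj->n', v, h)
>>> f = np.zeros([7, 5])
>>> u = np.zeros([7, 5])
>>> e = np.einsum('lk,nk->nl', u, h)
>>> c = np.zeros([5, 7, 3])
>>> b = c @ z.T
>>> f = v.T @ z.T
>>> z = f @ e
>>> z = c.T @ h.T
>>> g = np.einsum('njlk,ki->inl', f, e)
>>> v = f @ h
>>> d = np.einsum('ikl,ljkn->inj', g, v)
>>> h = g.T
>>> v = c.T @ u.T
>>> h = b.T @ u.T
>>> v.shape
(3, 7, 7)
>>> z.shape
(3, 7, 11)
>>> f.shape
(11, 5, 11, 11)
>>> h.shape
(11, 7, 7)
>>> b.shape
(5, 7, 11)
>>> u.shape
(7, 5)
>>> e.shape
(11, 7)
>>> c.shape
(5, 7, 3)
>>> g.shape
(7, 11, 11)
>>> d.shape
(7, 5, 5)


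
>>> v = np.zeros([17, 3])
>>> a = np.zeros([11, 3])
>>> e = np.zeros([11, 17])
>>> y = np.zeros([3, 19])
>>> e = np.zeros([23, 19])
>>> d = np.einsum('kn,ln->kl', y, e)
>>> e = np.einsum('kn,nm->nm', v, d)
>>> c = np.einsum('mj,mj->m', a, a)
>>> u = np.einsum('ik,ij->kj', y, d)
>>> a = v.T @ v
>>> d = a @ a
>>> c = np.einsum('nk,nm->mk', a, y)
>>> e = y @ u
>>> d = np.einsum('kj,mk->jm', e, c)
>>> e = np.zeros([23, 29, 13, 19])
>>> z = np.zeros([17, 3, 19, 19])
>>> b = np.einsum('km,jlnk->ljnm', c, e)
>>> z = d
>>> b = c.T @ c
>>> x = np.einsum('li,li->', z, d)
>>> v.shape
(17, 3)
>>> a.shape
(3, 3)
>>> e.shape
(23, 29, 13, 19)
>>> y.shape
(3, 19)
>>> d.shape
(23, 19)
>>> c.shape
(19, 3)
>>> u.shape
(19, 23)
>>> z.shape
(23, 19)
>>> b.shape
(3, 3)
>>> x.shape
()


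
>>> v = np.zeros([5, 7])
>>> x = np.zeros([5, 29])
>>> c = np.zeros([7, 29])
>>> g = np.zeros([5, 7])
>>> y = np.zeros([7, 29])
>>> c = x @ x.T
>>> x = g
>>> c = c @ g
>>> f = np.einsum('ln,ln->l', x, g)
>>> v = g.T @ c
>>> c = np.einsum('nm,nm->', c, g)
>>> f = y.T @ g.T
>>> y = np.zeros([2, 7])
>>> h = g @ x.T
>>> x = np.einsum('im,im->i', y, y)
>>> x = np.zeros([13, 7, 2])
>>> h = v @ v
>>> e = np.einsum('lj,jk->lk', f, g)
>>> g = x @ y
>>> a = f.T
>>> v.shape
(7, 7)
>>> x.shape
(13, 7, 2)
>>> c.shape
()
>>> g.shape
(13, 7, 7)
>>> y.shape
(2, 7)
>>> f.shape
(29, 5)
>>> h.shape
(7, 7)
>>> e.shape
(29, 7)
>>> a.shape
(5, 29)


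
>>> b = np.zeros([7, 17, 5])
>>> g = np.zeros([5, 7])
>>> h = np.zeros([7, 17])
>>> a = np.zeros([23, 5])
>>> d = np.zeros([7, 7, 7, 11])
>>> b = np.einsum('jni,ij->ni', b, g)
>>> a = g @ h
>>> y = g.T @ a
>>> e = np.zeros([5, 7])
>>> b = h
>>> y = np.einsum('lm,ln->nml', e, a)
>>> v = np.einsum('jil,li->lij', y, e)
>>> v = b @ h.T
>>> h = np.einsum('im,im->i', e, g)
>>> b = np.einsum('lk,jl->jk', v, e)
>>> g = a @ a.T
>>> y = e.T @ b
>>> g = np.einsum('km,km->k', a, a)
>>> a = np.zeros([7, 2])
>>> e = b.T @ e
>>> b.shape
(5, 7)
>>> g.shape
(5,)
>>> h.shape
(5,)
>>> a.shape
(7, 2)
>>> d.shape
(7, 7, 7, 11)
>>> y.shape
(7, 7)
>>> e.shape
(7, 7)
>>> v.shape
(7, 7)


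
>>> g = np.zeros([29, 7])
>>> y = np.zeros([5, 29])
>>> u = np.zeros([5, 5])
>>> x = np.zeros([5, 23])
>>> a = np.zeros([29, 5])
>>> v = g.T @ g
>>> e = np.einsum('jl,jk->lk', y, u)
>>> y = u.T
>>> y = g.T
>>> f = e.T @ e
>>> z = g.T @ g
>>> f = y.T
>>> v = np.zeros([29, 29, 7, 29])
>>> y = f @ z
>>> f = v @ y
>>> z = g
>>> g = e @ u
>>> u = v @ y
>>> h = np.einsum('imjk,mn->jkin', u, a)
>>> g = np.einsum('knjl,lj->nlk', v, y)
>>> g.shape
(29, 29, 29)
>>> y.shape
(29, 7)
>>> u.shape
(29, 29, 7, 7)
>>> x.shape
(5, 23)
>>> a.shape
(29, 5)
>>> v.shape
(29, 29, 7, 29)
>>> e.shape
(29, 5)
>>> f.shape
(29, 29, 7, 7)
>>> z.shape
(29, 7)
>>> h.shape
(7, 7, 29, 5)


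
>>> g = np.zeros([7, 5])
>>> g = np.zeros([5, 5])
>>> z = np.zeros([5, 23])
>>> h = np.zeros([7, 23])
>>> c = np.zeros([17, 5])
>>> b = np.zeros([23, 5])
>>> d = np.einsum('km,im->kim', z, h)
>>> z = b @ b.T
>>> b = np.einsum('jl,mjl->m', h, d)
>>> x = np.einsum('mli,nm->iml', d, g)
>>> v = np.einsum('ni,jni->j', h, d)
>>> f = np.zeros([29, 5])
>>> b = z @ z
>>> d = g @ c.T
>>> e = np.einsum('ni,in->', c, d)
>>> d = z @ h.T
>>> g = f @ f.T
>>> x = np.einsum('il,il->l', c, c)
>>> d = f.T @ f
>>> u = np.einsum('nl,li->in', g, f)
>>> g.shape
(29, 29)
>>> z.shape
(23, 23)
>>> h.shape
(7, 23)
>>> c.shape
(17, 5)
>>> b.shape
(23, 23)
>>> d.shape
(5, 5)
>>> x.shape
(5,)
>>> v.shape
(5,)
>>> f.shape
(29, 5)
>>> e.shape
()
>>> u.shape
(5, 29)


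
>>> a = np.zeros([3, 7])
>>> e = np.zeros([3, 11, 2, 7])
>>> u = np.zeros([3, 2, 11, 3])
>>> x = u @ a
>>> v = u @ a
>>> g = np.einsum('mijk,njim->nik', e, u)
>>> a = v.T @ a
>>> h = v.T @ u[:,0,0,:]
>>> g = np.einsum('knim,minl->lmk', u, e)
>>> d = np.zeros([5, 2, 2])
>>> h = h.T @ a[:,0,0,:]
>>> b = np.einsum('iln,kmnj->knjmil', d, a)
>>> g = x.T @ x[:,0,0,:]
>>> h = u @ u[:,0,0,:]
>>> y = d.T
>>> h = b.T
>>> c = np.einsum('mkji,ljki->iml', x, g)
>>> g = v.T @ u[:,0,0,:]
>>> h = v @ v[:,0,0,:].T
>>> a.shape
(7, 11, 2, 7)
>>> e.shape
(3, 11, 2, 7)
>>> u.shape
(3, 2, 11, 3)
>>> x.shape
(3, 2, 11, 7)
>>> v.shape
(3, 2, 11, 7)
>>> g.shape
(7, 11, 2, 3)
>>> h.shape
(3, 2, 11, 3)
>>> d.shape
(5, 2, 2)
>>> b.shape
(7, 2, 7, 11, 5, 2)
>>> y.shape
(2, 2, 5)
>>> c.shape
(7, 3, 7)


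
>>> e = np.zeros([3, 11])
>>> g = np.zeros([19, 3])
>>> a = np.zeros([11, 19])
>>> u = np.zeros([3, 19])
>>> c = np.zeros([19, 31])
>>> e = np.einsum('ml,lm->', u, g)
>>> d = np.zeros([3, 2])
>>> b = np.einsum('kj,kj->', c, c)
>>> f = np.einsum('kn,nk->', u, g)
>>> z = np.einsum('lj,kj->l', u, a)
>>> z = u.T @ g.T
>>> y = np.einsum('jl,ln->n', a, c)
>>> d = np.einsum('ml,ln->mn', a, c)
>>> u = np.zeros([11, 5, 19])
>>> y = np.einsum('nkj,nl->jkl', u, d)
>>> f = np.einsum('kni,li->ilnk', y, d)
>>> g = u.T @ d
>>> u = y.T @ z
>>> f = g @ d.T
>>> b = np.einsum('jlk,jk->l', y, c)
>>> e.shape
()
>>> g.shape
(19, 5, 31)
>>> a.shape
(11, 19)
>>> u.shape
(31, 5, 19)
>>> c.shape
(19, 31)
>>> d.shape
(11, 31)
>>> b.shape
(5,)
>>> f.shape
(19, 5, 11)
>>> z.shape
(19, 19)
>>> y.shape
(19, 5, 31)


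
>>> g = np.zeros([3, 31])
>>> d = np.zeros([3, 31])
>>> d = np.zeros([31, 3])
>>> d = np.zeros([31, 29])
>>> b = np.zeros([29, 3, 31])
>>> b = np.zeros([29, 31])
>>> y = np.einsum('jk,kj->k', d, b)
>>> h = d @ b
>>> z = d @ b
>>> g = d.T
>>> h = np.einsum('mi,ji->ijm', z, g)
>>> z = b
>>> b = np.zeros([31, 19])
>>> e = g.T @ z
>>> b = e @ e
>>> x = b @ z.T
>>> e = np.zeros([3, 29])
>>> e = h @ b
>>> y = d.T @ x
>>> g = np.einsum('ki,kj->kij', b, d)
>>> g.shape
(31, 31, 29)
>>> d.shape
(31, 29)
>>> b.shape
(31, 31)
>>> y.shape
(29, 29)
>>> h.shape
(31, 29, 31)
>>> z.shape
(29, 31)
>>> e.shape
(31, 29, 31)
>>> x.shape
(31, 29)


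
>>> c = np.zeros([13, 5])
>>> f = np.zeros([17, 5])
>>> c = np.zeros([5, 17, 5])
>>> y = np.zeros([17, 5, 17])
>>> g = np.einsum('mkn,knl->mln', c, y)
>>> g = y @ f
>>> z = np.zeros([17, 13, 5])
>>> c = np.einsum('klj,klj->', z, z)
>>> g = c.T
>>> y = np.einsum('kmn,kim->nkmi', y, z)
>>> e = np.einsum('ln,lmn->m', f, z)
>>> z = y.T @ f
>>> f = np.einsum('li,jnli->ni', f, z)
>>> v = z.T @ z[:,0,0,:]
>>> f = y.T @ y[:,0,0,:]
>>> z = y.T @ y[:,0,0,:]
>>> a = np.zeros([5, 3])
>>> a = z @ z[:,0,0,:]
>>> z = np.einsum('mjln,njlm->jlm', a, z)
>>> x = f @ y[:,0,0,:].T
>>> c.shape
()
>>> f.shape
(13, 5, 17, 13)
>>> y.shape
(17, 17, 5, 13)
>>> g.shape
()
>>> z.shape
(5, 17, 13)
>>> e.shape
(13,)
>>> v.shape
(5, 17, 5, 5)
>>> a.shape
(13, 5, 17, 13)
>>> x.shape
(13, 5, 17, 17)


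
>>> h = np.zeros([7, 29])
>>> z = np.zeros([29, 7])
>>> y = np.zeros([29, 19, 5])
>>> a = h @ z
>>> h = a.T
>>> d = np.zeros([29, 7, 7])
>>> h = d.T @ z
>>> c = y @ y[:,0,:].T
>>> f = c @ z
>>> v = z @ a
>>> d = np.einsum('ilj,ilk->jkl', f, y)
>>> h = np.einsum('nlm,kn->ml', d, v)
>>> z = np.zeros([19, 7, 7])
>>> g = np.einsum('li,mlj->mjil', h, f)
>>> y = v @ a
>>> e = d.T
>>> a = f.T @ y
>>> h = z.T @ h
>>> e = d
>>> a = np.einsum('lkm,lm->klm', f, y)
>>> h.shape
(7, 7, 5)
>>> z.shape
(19, 7, 7)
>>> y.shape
(29, 7)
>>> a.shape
(19, 29, 7)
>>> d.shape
(7, 5, 19)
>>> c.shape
(29, 19, 29)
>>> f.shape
(29, 19, 7)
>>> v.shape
(29, 7)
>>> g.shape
(29, 7, 5, 19)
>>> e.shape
(7, 5, 19)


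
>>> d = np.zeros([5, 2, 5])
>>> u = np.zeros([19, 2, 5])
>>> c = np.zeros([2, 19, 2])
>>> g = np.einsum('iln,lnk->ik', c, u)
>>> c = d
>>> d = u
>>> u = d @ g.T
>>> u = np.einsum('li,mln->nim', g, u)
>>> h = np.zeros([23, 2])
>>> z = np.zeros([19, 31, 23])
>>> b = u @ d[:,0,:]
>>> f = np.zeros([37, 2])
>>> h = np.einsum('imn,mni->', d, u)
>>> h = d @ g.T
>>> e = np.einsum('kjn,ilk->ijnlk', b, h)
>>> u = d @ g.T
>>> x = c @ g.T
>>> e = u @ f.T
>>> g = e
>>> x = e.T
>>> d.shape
(19, 2, 5)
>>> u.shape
(19, 2, 2)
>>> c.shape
(5, 2, 5)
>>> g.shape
(19, 2, 37)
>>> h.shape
(19, 2, 2)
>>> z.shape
(19, 31, 23)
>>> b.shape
(2, 5, 5)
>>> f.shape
(37, 2)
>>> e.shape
(19, 2, 37)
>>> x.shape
(37, 2, 19)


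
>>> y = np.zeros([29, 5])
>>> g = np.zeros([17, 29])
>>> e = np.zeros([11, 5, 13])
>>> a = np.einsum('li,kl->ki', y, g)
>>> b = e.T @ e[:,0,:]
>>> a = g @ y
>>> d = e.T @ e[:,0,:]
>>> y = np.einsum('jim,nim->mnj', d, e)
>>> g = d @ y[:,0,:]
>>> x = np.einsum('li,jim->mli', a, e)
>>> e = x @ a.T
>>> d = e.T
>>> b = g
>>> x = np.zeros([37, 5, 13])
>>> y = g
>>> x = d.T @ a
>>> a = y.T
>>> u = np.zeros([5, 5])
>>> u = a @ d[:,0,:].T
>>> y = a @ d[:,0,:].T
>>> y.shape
(13, 5, 17)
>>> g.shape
(13, 5, 13)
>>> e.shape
(13, 17, 17)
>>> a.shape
(13, 5, 13)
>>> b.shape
(13, 5, 13)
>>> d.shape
(17, 17, 13)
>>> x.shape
(13, 17, 5)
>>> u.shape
(13, 5, 17)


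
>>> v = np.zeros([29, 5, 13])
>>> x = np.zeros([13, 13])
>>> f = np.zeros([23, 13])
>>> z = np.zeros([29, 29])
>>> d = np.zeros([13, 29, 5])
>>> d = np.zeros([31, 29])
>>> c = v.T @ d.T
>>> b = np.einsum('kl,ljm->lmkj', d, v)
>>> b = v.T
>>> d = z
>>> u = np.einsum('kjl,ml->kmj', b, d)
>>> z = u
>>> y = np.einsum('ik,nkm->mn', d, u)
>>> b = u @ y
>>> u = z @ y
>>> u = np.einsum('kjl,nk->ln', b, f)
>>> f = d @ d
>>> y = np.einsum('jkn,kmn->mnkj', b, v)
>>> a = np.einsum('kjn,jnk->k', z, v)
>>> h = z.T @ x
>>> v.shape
(29, 5, 13)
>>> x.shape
(13, 13)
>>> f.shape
(29, 29)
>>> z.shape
(13, 29, 5)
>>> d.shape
(29, 29)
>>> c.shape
(13, 5, 31)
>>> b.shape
(13, 29, 13)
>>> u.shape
(13, 23)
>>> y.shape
(5, 13, 29, 13)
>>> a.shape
(13,)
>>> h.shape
(5, 29, 13)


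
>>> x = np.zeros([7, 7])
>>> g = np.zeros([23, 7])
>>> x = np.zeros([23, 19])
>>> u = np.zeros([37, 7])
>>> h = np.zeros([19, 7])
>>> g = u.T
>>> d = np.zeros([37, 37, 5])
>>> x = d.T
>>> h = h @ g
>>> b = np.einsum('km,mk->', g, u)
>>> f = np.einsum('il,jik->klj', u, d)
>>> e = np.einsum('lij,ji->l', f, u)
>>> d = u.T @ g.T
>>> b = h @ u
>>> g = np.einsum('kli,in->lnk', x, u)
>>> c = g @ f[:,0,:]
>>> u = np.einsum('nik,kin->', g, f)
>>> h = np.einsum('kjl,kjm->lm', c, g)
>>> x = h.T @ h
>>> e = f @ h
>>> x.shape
(5, 5)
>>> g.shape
(37, 7, 5)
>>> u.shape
()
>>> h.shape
(37, 5)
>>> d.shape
(7, 7)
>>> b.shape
(19, 7)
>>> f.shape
(5, 7, 37)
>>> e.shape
(5, 7, 5)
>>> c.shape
(37, 7, 37)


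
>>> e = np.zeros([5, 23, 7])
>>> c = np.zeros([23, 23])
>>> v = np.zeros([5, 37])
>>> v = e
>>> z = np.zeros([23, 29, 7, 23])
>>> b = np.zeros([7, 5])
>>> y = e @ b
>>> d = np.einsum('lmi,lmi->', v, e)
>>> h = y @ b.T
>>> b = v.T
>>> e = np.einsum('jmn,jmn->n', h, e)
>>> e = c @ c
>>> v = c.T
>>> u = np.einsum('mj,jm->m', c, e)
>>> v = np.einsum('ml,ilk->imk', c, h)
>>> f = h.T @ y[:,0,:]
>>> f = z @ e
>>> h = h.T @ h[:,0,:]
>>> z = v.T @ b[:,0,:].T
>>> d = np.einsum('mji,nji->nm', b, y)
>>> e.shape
(23, 23)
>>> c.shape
(23, 23)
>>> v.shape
(5, 23, 7)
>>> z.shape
(7, 23, 7)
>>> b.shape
(7, 23, 5)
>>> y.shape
(5, 23, 5)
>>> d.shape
(5, 7)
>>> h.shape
(7, 23, 7)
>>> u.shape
(23,)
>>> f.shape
(23, 29, 7, 23)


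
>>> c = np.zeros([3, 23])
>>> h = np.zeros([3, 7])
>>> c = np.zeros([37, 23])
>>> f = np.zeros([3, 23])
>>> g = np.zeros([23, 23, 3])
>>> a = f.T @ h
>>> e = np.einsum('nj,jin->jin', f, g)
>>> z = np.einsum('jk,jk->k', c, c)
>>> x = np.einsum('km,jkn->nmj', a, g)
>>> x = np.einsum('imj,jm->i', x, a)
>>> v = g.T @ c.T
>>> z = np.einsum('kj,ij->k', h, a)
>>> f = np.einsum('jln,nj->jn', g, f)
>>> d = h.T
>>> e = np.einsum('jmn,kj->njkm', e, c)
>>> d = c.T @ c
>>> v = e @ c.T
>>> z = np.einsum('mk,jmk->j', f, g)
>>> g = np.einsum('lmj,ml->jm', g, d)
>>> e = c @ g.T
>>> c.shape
(37, 23)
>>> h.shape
(3, 7)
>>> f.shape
(23, 3)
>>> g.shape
(3, 23)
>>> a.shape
(23, 7)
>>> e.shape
(37, 3)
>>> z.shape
(23,)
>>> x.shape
(3,)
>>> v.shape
(3, 23, 37, 37)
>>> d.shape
(23, 23)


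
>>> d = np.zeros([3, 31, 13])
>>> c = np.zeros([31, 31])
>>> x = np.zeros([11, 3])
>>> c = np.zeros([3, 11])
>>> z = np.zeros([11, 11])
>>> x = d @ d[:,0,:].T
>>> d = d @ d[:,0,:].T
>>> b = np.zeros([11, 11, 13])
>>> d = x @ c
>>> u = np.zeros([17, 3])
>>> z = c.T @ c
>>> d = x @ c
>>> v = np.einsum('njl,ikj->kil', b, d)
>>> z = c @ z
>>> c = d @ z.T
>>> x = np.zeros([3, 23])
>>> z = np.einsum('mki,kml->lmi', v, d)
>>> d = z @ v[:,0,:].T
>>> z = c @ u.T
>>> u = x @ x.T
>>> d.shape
(11, 31, 31)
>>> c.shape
(3, 31, 3)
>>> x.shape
(3, 23)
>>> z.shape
(3, 31, 17)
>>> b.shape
(11, 11, 13)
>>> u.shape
(3, 3)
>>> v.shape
(31, 3, 13)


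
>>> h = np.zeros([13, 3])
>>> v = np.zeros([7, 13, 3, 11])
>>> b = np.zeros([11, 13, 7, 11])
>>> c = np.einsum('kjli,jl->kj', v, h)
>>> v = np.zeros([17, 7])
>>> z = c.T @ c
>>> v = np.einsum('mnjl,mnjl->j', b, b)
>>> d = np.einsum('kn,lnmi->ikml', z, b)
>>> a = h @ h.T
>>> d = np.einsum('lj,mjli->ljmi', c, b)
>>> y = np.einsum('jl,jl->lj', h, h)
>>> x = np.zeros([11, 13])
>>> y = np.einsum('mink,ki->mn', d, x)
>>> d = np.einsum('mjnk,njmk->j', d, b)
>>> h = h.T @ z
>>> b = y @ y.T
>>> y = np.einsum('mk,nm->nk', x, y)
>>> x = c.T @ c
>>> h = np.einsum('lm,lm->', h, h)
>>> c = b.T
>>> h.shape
()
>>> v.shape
(7,)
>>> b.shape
(7, 7)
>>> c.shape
(7, 7)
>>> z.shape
(13, 13)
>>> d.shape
(13,)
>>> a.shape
(13, 13)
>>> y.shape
(7, 13)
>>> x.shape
(13, 13)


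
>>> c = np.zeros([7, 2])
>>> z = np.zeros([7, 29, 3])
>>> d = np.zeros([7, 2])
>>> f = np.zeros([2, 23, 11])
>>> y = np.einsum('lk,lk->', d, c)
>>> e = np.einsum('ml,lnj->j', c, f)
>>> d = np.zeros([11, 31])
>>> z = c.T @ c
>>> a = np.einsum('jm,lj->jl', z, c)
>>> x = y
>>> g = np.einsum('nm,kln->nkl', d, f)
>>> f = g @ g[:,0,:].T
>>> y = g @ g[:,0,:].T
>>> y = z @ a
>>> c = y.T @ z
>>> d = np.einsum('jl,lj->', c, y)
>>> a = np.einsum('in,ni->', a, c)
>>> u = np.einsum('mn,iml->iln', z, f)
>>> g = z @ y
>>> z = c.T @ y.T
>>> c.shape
(7, 2)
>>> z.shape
(2, 2)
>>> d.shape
()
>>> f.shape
(11, 2, 11)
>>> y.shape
(2, 7)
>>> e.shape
(11,)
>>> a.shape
()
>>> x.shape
()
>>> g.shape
(2, 7)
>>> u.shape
(11, 11, 2)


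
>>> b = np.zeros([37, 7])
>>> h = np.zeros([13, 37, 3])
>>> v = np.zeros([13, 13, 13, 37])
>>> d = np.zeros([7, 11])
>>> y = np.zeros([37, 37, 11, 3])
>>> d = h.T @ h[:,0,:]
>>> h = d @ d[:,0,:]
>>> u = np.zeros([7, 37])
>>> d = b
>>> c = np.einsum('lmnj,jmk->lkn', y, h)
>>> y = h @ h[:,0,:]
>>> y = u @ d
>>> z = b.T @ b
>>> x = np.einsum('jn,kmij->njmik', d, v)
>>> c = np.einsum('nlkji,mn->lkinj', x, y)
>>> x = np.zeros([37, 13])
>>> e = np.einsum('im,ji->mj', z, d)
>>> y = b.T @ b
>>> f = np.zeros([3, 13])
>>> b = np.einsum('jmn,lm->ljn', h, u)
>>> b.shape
(7, 3, 3)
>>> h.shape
(3, 37, 3)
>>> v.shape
(13, 13, 13, 37)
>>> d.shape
(37, 7)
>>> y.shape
(7, 7)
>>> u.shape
(7, 37)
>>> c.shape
(37, 13, 13, 7, 13)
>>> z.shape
(7, 7)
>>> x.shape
(37, 13)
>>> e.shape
(7, 37)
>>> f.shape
(3, 13)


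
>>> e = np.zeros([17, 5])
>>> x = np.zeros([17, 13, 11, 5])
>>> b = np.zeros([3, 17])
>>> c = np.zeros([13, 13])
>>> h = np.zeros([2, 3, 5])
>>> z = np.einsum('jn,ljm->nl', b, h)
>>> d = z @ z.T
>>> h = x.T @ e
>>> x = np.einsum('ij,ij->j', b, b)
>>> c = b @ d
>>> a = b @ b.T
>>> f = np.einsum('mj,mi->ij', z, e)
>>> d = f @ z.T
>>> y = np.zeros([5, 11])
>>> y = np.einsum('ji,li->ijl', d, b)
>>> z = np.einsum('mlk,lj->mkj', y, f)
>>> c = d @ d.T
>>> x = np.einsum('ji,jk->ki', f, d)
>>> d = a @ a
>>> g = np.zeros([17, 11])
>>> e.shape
(17, 5)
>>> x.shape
(17, 2)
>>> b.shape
(3, 17)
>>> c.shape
(5, 5)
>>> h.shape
(5, 11, 13, 5)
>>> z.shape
(17, 3, 2)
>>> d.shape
(3, 3)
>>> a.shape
(3, 3)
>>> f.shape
(5, 2)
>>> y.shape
(17, 5, 3)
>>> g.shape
(17, 11)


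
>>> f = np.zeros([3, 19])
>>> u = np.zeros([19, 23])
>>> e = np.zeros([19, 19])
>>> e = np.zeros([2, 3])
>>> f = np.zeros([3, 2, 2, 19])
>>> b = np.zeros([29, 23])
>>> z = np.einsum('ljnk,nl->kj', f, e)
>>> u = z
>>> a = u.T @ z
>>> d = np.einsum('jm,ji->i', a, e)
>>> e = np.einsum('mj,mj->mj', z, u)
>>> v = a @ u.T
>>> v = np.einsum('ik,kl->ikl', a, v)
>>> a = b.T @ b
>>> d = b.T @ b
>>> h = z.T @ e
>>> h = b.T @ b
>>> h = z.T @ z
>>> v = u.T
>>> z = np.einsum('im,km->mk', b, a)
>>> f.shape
(3, 2, 2, 19)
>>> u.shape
(19, 2)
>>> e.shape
(19, 2)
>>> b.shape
(29, 23)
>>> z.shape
(23, 23)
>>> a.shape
(23, 23)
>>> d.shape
(23, 23)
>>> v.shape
(2, 19)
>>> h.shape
(2, 2)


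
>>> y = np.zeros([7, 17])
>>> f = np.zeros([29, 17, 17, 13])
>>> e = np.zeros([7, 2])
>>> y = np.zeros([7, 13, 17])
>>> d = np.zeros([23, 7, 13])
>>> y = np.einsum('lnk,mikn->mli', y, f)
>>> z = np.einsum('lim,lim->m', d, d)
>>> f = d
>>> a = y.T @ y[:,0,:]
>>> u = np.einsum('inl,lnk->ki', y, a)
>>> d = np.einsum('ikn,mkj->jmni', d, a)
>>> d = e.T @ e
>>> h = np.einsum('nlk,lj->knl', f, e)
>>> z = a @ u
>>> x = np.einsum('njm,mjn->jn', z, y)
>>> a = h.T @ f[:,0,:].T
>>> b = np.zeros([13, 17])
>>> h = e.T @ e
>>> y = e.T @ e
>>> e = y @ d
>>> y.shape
(2, 2)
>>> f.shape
(23, 7, 13)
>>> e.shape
(2, 2)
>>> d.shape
(2, 2)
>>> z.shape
(17, 7, 29)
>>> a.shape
(7, 23, 23)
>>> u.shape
(17, 29)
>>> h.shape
(2, 2)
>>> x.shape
(7, 17)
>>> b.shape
(13, 17)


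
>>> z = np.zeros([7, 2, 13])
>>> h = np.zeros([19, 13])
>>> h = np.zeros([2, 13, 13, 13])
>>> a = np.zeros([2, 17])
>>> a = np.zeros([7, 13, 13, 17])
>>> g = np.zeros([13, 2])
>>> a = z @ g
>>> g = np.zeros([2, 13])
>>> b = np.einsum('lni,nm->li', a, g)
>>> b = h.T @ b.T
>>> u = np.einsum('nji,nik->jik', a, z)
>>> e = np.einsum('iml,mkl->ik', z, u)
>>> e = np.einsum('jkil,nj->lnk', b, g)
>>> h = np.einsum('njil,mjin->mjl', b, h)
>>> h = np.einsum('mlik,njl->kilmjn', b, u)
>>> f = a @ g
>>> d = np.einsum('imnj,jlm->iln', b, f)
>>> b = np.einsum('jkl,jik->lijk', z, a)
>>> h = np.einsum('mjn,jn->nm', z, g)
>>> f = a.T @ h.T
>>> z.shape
(7, 2, 13)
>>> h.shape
(13, 7)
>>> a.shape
(7, 2, 2)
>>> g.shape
(2, 13)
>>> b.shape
(13, 2, 7, 2)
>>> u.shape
(2, 2, 13)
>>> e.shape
(7, 2, 13)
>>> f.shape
(2, 2, 13)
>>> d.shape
(13, 2, 13)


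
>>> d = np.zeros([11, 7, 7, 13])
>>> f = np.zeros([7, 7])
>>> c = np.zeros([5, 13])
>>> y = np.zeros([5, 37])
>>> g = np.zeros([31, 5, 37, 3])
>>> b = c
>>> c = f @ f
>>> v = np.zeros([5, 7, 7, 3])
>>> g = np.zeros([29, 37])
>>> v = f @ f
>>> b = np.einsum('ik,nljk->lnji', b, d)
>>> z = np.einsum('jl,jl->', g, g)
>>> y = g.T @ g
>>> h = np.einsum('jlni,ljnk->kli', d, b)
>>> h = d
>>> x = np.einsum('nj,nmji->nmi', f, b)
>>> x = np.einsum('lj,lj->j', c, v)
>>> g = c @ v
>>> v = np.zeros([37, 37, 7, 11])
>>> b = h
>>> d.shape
(11, 7, 7, 13)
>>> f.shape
(7, 7)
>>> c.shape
(7, 7)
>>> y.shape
(37, 37)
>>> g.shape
(7, 7)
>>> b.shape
(11, 7, 7, 13)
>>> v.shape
(37, 37, 7, 11)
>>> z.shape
()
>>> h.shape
(11, 7, 7, 13)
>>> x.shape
(7,)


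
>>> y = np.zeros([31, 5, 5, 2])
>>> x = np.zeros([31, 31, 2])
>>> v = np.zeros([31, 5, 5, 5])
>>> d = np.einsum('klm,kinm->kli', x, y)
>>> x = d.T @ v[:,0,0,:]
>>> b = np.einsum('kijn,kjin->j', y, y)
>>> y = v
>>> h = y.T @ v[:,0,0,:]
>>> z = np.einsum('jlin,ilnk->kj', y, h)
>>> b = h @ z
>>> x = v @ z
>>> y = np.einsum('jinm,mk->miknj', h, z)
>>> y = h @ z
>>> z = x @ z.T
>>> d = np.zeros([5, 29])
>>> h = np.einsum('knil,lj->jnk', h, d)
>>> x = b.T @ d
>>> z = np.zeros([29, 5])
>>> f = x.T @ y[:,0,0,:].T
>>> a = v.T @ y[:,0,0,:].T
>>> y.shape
(5, 5, 5, 31)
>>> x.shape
(31, 5, 5, 29)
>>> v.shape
(31, 5, 5, 5)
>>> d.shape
(5, 29)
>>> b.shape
(5, 5, 5, 31)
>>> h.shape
(29, 5, 5)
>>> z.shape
(29, 5)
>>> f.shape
(29, 5, 5, 5)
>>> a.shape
(5, 5, 5, 5)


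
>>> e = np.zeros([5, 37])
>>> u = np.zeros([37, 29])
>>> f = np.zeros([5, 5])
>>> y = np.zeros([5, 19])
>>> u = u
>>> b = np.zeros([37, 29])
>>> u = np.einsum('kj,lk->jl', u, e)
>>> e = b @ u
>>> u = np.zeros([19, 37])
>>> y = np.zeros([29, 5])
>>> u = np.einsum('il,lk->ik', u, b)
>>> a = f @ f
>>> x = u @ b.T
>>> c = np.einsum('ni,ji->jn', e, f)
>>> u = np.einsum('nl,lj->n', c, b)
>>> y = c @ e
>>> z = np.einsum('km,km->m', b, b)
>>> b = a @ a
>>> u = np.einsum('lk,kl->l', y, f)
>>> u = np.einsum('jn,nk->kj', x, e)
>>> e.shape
(37, 5)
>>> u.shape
(5, 19)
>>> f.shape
(5, 5)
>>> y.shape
(5, 5)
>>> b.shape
(5, 5)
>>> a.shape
(5, 5)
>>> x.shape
(19, 37)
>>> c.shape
(5, 37)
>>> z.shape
(29,)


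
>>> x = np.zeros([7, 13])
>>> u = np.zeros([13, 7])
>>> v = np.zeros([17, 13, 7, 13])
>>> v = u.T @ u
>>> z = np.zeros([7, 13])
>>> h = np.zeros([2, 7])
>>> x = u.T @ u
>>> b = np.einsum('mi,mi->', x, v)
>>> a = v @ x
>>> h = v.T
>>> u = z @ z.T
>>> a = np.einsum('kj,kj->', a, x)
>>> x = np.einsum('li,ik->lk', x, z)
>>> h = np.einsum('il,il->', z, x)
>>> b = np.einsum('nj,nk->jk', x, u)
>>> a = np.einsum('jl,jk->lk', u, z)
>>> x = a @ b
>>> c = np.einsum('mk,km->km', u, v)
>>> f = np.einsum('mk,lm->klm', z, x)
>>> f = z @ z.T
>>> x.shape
(7, 7)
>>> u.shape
(7, 7)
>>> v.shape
(7, 7)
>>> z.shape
(7, 13)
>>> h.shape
()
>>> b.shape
(13, 7)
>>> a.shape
(7, 13)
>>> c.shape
(7, 7)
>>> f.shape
(7, 7)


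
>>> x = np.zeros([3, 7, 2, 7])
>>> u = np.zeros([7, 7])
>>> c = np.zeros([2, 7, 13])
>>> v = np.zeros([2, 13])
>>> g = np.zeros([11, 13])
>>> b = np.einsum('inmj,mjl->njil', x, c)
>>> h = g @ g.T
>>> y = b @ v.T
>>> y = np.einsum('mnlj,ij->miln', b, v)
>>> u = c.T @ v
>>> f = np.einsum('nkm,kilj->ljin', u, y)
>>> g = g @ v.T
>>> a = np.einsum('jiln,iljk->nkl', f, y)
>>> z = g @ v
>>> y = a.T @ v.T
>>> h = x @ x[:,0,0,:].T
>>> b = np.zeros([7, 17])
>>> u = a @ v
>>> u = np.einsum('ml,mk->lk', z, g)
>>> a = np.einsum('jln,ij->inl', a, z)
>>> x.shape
(3, 7, 2, 7)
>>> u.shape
(13, 2)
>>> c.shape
(2, 7, 13)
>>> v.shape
(2, 13)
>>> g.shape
(11, 2)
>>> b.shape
(7, 17)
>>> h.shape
(3, 7, 2, 3)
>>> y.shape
(2, 7, 2)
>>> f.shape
(3, 7, 2, 13)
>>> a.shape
(11, 2, 7)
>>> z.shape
(11, 13)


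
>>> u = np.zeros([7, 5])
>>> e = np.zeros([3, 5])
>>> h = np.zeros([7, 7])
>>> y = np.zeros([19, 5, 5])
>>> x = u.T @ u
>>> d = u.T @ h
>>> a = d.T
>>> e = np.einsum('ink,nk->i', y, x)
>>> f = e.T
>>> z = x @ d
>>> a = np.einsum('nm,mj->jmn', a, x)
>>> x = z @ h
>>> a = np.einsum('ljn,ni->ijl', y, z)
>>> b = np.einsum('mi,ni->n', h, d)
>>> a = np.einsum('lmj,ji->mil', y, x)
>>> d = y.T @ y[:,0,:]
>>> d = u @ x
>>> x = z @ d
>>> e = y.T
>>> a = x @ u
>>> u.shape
(7, 5)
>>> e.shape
(5, 5, 19)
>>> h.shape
(7, 7)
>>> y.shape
(19, 5, 5)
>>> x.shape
(5, 7)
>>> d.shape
(7, 7)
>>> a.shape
(5, 5)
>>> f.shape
(19,)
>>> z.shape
(5, 7)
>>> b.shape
(5,)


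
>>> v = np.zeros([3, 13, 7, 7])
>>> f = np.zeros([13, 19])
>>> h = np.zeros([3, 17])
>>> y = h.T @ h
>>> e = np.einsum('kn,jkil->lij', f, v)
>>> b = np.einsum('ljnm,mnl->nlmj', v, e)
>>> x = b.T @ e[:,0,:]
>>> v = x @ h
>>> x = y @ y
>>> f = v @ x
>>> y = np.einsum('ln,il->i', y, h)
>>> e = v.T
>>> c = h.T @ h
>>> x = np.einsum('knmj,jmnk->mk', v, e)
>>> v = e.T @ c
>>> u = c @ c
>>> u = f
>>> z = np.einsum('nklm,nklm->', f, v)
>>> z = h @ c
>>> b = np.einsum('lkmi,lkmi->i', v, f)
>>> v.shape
(13, 7, 3, 17)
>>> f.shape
(13, 7, 3, 17)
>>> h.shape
(3, 17)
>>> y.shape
(3,)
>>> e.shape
(17, 3, 7, 13)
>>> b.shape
(17,)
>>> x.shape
(3, 13)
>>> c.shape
(17, 17)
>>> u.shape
(13, 7, 3, 17)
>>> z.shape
(3, 17)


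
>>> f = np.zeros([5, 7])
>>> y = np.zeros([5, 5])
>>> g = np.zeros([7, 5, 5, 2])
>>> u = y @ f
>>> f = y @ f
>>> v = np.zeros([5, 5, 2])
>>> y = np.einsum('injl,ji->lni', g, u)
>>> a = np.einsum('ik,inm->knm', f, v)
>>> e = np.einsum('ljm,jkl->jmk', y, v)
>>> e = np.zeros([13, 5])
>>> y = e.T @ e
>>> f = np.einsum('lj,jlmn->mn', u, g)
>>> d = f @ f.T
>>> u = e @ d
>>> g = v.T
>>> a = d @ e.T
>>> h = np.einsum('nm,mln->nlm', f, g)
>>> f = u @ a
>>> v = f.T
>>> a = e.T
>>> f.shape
(13, 13)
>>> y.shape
(5, 5)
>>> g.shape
(2, 5, 5)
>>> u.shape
(13, 5)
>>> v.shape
(13, 13)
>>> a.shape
(5, 13)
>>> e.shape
(13, 5)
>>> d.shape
(5, 5)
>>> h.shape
(5, 5, 2)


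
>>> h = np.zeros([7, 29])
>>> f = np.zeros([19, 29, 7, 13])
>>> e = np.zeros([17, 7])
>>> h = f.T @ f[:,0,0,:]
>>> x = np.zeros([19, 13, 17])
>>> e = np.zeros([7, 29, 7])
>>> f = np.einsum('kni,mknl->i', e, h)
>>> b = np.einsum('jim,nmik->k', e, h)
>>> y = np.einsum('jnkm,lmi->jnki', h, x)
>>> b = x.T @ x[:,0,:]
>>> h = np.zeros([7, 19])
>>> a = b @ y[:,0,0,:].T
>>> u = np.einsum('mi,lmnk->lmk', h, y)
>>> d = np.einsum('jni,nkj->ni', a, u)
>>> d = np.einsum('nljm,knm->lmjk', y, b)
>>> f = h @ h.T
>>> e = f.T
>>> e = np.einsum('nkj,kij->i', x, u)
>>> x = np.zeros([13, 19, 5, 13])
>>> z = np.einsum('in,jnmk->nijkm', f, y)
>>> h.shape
(7, 19)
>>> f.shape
(7, 7)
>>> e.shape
(7,)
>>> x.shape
(13, 19, 5, 13)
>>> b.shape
(17, 13, 17)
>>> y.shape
(13, 7, 29, 17)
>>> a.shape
(17, 13, 13)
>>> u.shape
(13, 7, 17)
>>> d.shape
(7, 17, 29, 17)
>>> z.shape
(7, 7, 13, 17, 29)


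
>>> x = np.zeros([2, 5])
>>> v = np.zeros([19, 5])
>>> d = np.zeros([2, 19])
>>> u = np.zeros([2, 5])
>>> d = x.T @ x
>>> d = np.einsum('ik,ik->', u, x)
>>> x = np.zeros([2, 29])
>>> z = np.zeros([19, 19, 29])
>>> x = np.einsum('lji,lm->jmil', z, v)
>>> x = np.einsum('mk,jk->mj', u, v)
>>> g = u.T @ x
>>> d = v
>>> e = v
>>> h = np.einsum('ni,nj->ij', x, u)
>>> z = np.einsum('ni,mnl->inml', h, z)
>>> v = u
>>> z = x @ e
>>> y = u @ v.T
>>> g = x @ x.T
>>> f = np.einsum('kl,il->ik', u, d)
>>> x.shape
(2, 19)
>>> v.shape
(2, 5)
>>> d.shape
(19, 5)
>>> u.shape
(2, 5)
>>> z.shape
(2, 5)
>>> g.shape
(2, 2)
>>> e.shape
(19, 5)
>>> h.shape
(19, 5)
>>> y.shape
(2, 2)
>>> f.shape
(19, 2)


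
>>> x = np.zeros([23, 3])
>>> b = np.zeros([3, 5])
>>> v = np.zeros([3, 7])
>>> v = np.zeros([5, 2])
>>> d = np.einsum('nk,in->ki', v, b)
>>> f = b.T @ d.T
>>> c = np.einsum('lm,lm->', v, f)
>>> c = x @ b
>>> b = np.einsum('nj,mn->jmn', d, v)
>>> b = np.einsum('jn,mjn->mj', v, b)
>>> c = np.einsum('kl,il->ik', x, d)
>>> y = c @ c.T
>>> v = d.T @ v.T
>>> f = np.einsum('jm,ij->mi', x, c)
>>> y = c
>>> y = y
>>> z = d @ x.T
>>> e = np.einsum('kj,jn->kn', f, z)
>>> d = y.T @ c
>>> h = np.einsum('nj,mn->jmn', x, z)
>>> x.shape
(23, 3)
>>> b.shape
(3, 5)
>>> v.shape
(3, 5)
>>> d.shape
(23, 23)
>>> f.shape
(3, 2)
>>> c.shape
(2, 23)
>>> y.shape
(2, 23)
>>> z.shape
(2, 23)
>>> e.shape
(3, 23)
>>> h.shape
(3, 2, 23)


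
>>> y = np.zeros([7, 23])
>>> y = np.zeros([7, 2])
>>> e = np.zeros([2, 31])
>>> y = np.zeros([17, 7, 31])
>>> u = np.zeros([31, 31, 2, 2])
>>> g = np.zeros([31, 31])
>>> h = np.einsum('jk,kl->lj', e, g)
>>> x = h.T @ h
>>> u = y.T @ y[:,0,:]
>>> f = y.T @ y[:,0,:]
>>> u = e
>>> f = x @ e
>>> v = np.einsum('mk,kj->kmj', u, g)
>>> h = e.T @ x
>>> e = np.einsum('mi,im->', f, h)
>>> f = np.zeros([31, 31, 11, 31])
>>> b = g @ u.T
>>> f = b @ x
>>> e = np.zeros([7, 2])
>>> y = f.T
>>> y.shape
(2, 31)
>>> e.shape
(7, 2)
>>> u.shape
(2, 31)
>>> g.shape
(31, 31)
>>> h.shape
(31, 2)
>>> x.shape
(2, 2)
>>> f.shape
(31, 2)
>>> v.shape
(31, 2, 31)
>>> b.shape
(31, 2)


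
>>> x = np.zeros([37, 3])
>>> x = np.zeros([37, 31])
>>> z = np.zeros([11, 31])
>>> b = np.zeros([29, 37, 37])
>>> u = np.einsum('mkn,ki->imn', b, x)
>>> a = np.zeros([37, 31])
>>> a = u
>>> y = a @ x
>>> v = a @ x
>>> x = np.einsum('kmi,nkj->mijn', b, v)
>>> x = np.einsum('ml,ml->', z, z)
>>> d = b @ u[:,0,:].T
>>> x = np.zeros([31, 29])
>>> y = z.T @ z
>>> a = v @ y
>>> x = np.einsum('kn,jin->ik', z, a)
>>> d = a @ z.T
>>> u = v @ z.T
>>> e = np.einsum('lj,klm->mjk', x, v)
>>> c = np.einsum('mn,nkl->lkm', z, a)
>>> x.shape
(29, 11)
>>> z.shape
(11, 31)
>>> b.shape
(29, 37, 37)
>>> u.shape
(31, 29, 11)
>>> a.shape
(31, 29, 31)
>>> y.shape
(31, 31)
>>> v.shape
(31, 29, 31)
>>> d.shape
(31, 29, 11)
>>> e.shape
(31, 11, 31)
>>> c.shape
(31, 29, 11)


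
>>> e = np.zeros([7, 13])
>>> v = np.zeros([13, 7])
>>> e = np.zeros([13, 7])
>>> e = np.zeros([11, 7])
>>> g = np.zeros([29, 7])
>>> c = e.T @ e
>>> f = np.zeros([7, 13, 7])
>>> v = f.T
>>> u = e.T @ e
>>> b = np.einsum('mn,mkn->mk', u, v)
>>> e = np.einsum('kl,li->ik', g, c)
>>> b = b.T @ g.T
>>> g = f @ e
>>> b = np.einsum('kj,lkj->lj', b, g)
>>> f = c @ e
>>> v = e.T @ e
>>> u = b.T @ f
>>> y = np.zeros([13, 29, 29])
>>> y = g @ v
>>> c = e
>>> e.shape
(7, 29)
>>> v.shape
(29, 29)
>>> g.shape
(7, 13, 29)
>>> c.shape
(7, 29)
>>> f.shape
(7, 29)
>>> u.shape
(29, 29)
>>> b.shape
(7, 29)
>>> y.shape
(7, 13, 29)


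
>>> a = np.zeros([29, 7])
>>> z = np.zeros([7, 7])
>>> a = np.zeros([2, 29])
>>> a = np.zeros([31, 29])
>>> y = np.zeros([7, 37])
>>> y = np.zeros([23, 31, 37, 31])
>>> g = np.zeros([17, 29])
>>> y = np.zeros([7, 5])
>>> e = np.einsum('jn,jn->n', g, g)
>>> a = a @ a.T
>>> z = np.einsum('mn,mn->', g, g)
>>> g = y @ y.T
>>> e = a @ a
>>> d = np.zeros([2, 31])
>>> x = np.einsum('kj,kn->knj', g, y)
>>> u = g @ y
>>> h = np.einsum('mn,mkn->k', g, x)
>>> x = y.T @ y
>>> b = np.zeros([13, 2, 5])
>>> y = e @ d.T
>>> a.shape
(31, 31)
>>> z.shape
()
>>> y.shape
(31, 2)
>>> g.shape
(7, 7)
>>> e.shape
(31, 31)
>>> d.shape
(2, 31)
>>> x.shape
(5, 5)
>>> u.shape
(7, 5)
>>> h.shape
(5,)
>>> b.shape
(13, 2, 5)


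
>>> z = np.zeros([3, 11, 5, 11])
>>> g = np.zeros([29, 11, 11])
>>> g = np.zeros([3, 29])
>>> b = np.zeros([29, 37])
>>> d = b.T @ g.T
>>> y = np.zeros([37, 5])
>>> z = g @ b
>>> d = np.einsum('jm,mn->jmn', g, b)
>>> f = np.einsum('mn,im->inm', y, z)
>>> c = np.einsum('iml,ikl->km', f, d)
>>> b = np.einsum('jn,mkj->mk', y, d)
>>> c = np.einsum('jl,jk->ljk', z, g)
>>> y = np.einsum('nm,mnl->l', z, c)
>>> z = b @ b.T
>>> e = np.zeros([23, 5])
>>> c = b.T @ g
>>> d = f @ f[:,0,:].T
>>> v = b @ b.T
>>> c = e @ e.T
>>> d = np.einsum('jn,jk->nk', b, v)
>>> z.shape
(3, 3)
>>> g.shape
(3, 29)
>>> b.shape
(3, 29)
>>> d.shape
(29, 3)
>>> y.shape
(29,)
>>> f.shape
(3, 5, 37)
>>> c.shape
(23, 23)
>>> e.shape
(23, 5)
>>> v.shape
(3, 3)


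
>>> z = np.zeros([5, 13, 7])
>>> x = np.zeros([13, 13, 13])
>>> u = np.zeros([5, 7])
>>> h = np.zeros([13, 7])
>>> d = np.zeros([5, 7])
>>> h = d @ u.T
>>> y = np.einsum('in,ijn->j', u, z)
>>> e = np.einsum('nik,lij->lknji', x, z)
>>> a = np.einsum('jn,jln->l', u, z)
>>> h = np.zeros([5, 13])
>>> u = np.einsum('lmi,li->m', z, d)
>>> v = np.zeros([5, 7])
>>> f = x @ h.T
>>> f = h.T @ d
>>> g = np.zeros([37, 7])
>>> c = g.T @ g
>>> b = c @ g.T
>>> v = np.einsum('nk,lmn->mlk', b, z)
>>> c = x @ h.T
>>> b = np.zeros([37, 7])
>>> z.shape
(5, 13, 7)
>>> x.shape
(13, 13, 13)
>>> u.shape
(13,)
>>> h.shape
(5, 13)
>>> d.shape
(5, 7)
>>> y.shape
(13,)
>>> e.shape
(5, 13, 13, 7, 13)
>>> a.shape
(13,)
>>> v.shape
(13, 5, 37)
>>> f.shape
(13, 7)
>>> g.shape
(37, 7)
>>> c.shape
(13, 13, 5)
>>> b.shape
(37, 7)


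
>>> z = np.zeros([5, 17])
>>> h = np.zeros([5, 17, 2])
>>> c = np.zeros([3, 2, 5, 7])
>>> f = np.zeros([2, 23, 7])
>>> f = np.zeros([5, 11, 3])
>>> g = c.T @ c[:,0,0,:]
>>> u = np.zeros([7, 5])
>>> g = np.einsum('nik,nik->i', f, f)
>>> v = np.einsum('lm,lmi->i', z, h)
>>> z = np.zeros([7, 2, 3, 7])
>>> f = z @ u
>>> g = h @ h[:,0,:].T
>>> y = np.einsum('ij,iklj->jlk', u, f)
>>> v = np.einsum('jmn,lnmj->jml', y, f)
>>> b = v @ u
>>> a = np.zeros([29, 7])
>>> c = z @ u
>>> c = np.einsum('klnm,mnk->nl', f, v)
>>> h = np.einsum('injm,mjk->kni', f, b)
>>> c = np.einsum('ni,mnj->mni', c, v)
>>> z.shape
(7, 2, 3, 7)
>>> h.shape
(5, 2, 7)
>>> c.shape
(5, 3, 2)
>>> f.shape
(7, 2, 3, 5)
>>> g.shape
(5, 17, 5)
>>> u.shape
(7, 5)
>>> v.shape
(5, 3, 7)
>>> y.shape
(5, 3, 2)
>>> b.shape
(5, 3, 5)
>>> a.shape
(29, 7)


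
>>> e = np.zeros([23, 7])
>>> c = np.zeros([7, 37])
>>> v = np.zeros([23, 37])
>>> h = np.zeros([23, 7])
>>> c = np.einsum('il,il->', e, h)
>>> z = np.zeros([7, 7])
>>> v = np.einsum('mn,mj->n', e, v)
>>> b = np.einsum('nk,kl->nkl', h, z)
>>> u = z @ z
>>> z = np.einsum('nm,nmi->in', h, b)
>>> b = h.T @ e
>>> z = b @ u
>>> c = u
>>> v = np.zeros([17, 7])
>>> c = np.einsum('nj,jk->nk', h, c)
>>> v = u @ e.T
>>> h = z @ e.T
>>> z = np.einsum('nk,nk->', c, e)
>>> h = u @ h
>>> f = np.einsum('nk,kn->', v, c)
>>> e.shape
(23, 7)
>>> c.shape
(23, 7)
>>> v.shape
(7, 23)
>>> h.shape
(7, 23)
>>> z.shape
()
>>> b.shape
(7, 7)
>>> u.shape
(7, 7)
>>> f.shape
()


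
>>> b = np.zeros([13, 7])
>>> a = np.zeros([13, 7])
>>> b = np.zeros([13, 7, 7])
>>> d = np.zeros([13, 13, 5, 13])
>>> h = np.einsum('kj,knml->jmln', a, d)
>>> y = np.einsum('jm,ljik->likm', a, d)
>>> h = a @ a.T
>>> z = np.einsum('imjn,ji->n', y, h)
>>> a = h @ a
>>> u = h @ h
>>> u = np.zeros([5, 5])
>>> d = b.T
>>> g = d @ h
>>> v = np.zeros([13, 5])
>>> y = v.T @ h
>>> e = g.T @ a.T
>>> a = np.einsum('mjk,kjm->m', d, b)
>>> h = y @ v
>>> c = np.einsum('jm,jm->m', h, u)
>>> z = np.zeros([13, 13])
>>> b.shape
(13, 7, 7)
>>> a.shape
(7,)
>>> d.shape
(7, 7, 13)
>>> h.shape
(5, 5)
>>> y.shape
(5, 13)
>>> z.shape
(13, 13)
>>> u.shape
(5, 5)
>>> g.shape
(7, 7, 13)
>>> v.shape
(13, 5)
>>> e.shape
(13, 7, 13)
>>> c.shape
(5,)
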